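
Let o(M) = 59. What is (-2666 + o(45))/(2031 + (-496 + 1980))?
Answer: -2607/3515 ≈ -0.74168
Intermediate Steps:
(-2666 + o(45))/(2031 + (-496 + 1980)) = (-2666 + 59)/(2031 + (-496 + 1980)) = -2607/(2031 + 1484) = -2607/3515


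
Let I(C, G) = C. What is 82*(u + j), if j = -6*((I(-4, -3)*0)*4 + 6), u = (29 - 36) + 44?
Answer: 82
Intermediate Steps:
u = 37 (u = -7 + 44 = 37)
j = -36 (j = -6*(-4*0*4 + 6) = -6*(0*4 + 6) = -6*(0 + 6) = -6*6 = -36)
82*(u + j) = 82*(37 - 36) = 82*1 = 82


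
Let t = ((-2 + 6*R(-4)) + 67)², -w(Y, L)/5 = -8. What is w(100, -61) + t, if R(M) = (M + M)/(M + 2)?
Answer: 7961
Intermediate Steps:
R(M) = 2*M/(2 + M) (R(M) = (2*M)/(2 + M) = 2*M/(2 + M))
w(Y, L) = 40 (w(Y, L) = -5*(-8) = 40)
t = 7921 (t = ((-2 + 6*(2*(-4)/(2 - 4))) + 67)² = ((-2 + 6*(2*(-4)/(-2))) + 67)² = ((-2 + 6*(2*(-4)*(-½))) + 67)² = ((-2 + 6*4) + 67)² = ((-2 + 24) + 67)² = (22 + 67)² = 89² = 7921)
w(100, -61) + t = 40 + 7921 = 7961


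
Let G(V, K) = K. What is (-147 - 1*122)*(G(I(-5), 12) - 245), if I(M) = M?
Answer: 62677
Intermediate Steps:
(-147 - 1*122)*(G(I(-5), 12) - 245) = (-147 - 1*122)*(12 - 245) = (-147 - 122)*(-233) = -269*(-233) = 62677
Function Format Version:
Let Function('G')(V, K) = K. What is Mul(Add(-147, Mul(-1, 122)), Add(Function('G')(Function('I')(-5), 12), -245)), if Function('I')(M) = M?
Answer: 62677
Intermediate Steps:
Mul(Add(-147, Mul(-1, 122)), Add(Function('G')(Function('I')(-5), 12), -245)) = Mul(Add(-147, Mul(-1, 122)), Add(12, -245)) = Mul(Add(-147, -122), -233) = Mul(-269, -233) = 62677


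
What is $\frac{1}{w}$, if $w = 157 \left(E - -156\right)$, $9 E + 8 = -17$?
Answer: $\frac{9}{216503} \approx 4.157 \cdot 10^{-5}$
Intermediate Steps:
$E = - \frac{25}{9}$ ($E = - \frac{8}{9} + \frac{1}{9} \left(-17\right) = - \frac{8}{9} - \frac{17}{9} = - \frac{25}{9} \approx -2.7778$)
$w = \frac{216503}{9}$ ($w = 157 \left(- \frac{25}{9} - -156\right) = 157 \left(- \frac{25}{9} + 156\right) = 157 \cdot \frac{1379}{9} = \frac{216503}{9} \approx 24056.0$)
$\frac{1}{w} = \frac{1}{\frac{216503}{9}} = \frac{9}{216503}$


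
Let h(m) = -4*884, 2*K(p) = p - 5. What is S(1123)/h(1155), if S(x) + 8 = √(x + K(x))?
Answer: 1/442 - 29*√2/3536 ≈ -0.0093360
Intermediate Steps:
K(p) = -5/2 + p/2 (K(p) = (p - 5)/2 = (-5 + p)/2 = -5/2 + p/2)
h(m) = -3536
S(x) = -8 + √(-5/2 + 3*x/2) (S(x) = -8 + √(x + (-5/2 + x/2)) = -8 + √(-5/2 + 3*x/2))
S(1123)/h(1155) = (-8 + √(-10 + 6*1123)/2)/(-3536) = (-8 + √(-10 + 6738)/2)*(-1/3536) = (-8 + √6728/2)*(-1/3536) = (-8 + (58*√2)/2)*(-1/3536) = (-8 + 29*√2)*(-1/3536) = 1/442 - 29*√2/3536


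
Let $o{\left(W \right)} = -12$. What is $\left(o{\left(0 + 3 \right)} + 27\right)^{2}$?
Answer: $225$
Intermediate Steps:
$\left(o{\left(0 + 3 \right)} + 27\right)^{2} = \left(-12 + 27\right)^{2} = 15^{2} = 225$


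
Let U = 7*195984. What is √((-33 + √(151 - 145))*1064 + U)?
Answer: 2*√(334194 + 266*√6) ≈ 1157.3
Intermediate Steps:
U = 1371888
√((-33 + √(151 - 145))*1064 + U) = √((-33 + √(151 - 145))*1064 + 1371888) = √((-33 + √6)*1064 + 1371888) = √((-35112 + 1064*√6) + 1371888) = √(1336776 + 1064*√6)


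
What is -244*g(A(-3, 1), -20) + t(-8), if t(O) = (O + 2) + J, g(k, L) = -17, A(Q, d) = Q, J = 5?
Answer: 4147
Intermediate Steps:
t(O) = 7 + O (t(O) = (O + 2) + 5 = (2 + O) + 5 = 7 + O)
-244*g(A(-3, 1), -20) + t(-8) = -244*(-17) + (7 - 8) = 4148 - 1 = 4147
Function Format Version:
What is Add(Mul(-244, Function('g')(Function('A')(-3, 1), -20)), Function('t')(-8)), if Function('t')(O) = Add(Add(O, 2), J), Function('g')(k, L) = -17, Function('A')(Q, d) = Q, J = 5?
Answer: 4147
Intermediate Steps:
Function('t')(O) = Add(7, O) (Function('t')(O) = Add(Add(O, 2), 5) = Add(Add(2, O), 5) = Add(7, O))
Add(Mul(-244, Function('g')(Function('A')(-3, 1), -20)), Function('t')(-8)) = Add(Mul(-244, -17), Add(7, -8)) = Add(4148, -1) = 4147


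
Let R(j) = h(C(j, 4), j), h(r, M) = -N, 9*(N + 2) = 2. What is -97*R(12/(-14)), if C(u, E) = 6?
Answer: -1552/9 ≈ -172.44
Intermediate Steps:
N = -16/9 (N = -2 + (1/9)*2 = -2 + 2/9 = -16/9 ≈ -1.7778)
h(r, M) = 16/9 (h(r, M) = -1*(-16/9) = 16/9)
R(j) = 16/9
-97*R(12/(-14)) = -97*16/9 = -1552/9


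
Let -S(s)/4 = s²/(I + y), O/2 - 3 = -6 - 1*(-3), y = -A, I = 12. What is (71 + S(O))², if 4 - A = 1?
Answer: 5041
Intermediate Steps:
A = 3 (A = 4 - 1*1 = 4 - 1 = 3)
y = -3 (y = -1*3 = -3)
O = 0 (O = 6 + 2*(-6 - 1*(-3)) = 6 + 2*(-6 + 3) = 6 + 2*(-3) = 6 - 6 = 0)
S(s) = -4*s²/9 (S(s) = -4*s²/(12 - 3) = -4*s²/9)
(71 + S(O))² = (71 - 4/9*0²)² = (71 - 4/9*0)² = (71 + 0)² = 71² = 5041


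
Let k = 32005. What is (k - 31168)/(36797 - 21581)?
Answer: 279/5072 ≈ 0.055008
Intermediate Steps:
(k - 31168)/(36797 - 21581) = (32005 - 31168)/(36797 - 21581) = 837/15216 = 837*(1/15216) = 279/5072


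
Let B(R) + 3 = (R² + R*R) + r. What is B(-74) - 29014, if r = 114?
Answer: -17951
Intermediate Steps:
B(R) = 111 + 2*R² (B(R) = -3 + ((R² + R*R) + 114) = -3 + ((R² + R²) + 114) = -3 + (2*R² + 114) = -3 + (114 + 2*R²) = 111 + 2*R²)
B(-74) - 29014 = (111 + 2*(-74)²) - 29014 = (111 + 2*5476) - 29014 = (111 + 10952) - 29014 = 11063 - 29014 = -17951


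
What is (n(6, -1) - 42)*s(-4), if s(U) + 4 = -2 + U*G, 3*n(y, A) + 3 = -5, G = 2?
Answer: 1876/3 ≈ 625.33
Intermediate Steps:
n(y, A) = -8/3 (n(y, A) = -1 + (⅓)*(-5) = -1 - 5/3 = -8/3)
s(U) = -6 + 2*U (s(U) = -4 + (-2 + U*2) = -4 + (-2 + 2*U) = -6 + 2*U)
(n(6, -1) - 42)*s(-4) = (-8/3 - 42)*(-6 + 2*(-4)) = -134*(-6 - 8)/3 = -134/3*(-14) = 1876/3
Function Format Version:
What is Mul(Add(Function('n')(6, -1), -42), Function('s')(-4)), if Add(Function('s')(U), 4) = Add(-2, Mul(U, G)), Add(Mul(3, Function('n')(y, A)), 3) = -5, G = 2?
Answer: Rational(1876, 3) ≈ 625.33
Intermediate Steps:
Function('n')(y, A) = Rational(-8, 3) (Function('n')(y, A) = Add(-1, Mul(Rational(1, 3), -5)) = Add(-1, Rational(-5, 3)) = Rational(-8, 3))
Function('s')(U) = Add(-6, Mul(2, U)) (Function('s')(U) = Add(-4, Add(-2, Mul(U, 2))) = Add(-4, Add(-2, Mul(2, U))) = Add(-6, Mul(2, U)))
Mul(Add(Function('n')(6, -1), -42), Function('s')(-4)) = Mul(Add(Rational(-8, 3), -42), Add(-6, Mul(2, -4))) = Mul(Rational(-134, 3), Add(-6, -8)) = Mul(Rational(-134, 3), -14) = Rational(1876, 3)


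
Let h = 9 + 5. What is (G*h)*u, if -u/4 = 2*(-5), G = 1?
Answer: 560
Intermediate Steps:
h = 14
u = 40 (u = -8*(-5) = -4*(-10) = 40)
(G*h)*u = (1*14)*40 = 14*40 = 560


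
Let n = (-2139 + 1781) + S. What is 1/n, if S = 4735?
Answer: 1/4377 ≈ 0.00022847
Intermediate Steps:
n = 4377 (n = (-2139 + 1781) + 4735 = -358 + 4735 = 4377)
1/n = 1/4377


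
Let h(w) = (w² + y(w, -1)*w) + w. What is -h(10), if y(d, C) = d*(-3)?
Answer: 190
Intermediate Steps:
y(d, C) = -3*d
h(w) = w - 2*w² (h(w) = (w² + (-3*w)*w) + w = (w² - 3*w²) + w = -2*w² + w = w - 2*w²)
-h(10) = -10*(1 - 2*10) = -10*(1 - 20) = -10*(-19) = -1*(-190) = 190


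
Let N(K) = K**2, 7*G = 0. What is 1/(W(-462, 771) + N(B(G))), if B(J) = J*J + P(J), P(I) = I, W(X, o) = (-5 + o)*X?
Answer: -1/353892 ≈ -2.8257e-6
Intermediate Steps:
W(X, o) = X*(-5 + o)
G = 0 (G = (1/7)*0 = 0)
B(J) = J + J**2 (B(J) = J*J + J = J**2 + J = J + J**2)
1/(W(-462, 771) + N(B(G))) = 1/(-462*(-5 + 771) + (0*(1 + 0))**2) = 1/(-462*766 + (0*1)**2) = 1/(-353892 + 0**2) = 1/(-353892 + 0) = 1/(-353892) = -1/353892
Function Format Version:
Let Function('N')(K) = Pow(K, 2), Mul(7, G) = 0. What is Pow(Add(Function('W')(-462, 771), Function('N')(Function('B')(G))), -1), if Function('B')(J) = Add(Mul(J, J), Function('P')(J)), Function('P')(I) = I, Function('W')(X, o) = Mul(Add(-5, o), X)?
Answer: Rational(-1, 353892) ≈ -2.8257e-6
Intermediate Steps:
Function('W')(X, o) = Mul(X, Add(-5, o))
G = 0 (G = Mul(Rational(1, 7), 0) = 0)
Function('B')(J) = Add(J, Pow(J, 2)) (Function('B')(J) = Add(Mul(J, J), J) = Add(Pow(J, 2), J) = Add(J, Pow(J, 2)))
Pow(Add(Function('W')(-462, 771), Function('N')(Function('B')(G))), -1) = Pow(Add(Mul(-462, Add(-5, 771)), Pow(Mul(0, Add(1, 0)), 2)), -1) = Pow(Add(Mul(-462, 766), Pow(Mul(0, 1), 2)), -1) = Pow(Add(-353892, Pow(0, 2)), -1) = Pow(Add(-353892, 0), -1) = Pow(-353892, -1) = Rational(-1, 353892)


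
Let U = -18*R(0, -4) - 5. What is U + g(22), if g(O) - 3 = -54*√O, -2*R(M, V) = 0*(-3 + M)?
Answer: -2 - 54*√22 ≈ -255.28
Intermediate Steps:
R(M, V) = 0 (R(M, V) = -0*(-3 + M) = -½*0 = 0)
U = -5 (U = -18*0 - 5 = 0 - 5 = -5)
g(O) = 3 - 54*√O
U + g(22) = -5 + (3 - 54*√22) = -2 - 54*√22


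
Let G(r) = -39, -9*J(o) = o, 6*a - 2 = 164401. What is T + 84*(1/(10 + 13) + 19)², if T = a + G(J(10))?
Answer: 61178259/1058 ≈ 57824.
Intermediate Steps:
a = 54801/2 (a = ⅓ + (⅙)*164401 = ⅓ + 164401/6 = 54801/2 ≈ 27401.)
J(o) = -o/9
T = 54723/2 (T = 54801/2 - 39 = 54723/2 ≈ 27362.)
T + 84*(1/(10 + 13) + 19)² = 54723/2 + 84*(1/(10 + 13) + 19)² = 54723/2 + 84*(1/23 + 19)² = 54723/2 + 84*(438/23)² = 54723/2 + 84*(191844/529) = 54723/2 + 16114896/529 = 61178259/1058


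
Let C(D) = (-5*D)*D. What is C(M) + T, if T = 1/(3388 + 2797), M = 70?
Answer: -151532499/6185 ≈ -24500.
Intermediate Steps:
C(D) = -5*D²
T = 1/6185 ≈ 0.00016168
C(M) + T = -5*70² + 1/6185 = -5*4900 + 1/6185 = -24500 + 1/6185 = -151532499/6185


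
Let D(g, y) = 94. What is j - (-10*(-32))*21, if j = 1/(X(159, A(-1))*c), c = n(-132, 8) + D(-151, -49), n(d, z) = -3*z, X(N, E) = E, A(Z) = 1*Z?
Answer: -470401/70 ≈ -6720.0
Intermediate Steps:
A(Z) = Z
c = 70 (c = -3*8 + 94 = -24 + 94 = 70)
j = -1/70 (j = 1/(-1*70) = -1*1/70 = -1/70 ≈ -0.014286)
j - (-10*(-32))*21 = -1/70 - (-10*(-32))*21 = -1/70 - 320*21 = -1/70 - 1*6720 = -1/70 - 6720 = -470401/70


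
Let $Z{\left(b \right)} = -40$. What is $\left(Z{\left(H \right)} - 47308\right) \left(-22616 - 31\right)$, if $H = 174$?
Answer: $1072290156$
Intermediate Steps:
$\left(Z{\left(H \right)} - 47308\right) \left(-22616 - 31\right) = \left(-40 - 47308\right) \left(-22616 - 31\right) = \left(-47348\right) \left(-22647\right) = 1072290156$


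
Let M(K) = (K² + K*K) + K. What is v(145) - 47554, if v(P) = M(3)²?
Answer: -47113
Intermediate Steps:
M(K) = K + 2*K² (M(K) = (K² + K²) + K = 2*K² + K = K + 2*K²)
v(P) = 441 (v(P) = (3*(1 + 2*3))² = (3*(1 + 6))² = (3*7)² = 21² = 441)
v(145) - 47554 = 441 - 47554 = -47113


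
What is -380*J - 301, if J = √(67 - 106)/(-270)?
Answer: -301 + 38*I*√39/27 ≈ -301.0 + 8.7893*I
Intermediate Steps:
J = -I*√39/270 (J = √(-39)*(-1/270) = (I*√39)*(-1/270) = -I*√39/270 ≈ -0.02313*I)
-380*J - 301 = -(-38)*I*√39/27 - 301 = 38*I*√39/27 - 301 = -301 + 38*I*√39/27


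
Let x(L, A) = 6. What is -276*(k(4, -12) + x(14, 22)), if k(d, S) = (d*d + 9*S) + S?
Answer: 27048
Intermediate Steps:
k(d, S) = d**2 + 10*S (k(d, S) = (d**2 + 9*S) + S = d**2 + 10*S)
-276*(k(4, -12) + x(14, 22)) = -276*((4**2 + 10*(-12)) + 6) = -276*((16 - 120) + 6) = -276*(-104 + 6) = -276*(-98) = 27048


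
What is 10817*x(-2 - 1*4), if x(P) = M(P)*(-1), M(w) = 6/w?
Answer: 10817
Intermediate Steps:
x(P) = -6/P (x(P) = (6/P)*(-1) = -6/P)
10817*x(-2 - 1*4) = 10817*(-6/(-2 - 1*4)) = 10817*(-6/(-2 - 4)) = 10817*(-6/(-6)) = 10817*(-6*(-1/6)) = 10817*1 = 10817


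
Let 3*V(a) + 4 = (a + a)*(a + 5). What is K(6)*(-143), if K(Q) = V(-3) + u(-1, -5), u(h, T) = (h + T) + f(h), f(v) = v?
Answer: 5291/3 ≈ 1763.7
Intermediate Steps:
V(a) = -4/3 + 2*a*(5 + a)/3 (V(a) = -4/3 + ((a + a)*(a + 5))/3 = -4/3 + ((2*a)*(5 + a))/3 = -4/3 + (2*a*(5 + a))/3 = -4/3 + 2*a*(5 + a)/3)
u(h, T) = T + 2*h (u(h, T) = (h + T) + h = (T + h) + h = T + 2*h)
K(Q) = -37/3 (K(Q) = (-4/3 + (⅔)*(-3)² + (10/3)*(-3)) + (-5 + 2*(-1)) = (-4/3 + (⅔)*9 - 10) + (-5 - 2) = (-4/3 + 6 - 10) - 7 = -16/3 - 7 = -37/3)
K(6)*(-143) = -37/3*(-143) = 5291/3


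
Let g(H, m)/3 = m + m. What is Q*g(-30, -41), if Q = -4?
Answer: 984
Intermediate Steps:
g(H, m) = 6*m (g(H, m) = 3*(m + m) = 3*(2*m) = 6*m)
Q*g(-30, -41) = -24*(-41) = -4*(-246) = 984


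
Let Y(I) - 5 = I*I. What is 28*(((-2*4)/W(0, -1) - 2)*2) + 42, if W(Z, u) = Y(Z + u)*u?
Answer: 14/3 ≈ 4.6667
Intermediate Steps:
Y(I) = 5 + I² (Y(I) = 5 + I*I = 5 + I²)
W(Z, u) = u*(5 + (Z + u)²) (W(Z, u) = (5 + (Z + u)²)*u = u*(5 + (Z + u)²))
28*(((-2*4)/W(0, -1) - 2)*2) + 42 = 28*(((-2*4)/((-(5 + (0 - 1)²))) - 2)*2) + 42 = 28*((-8*(-1/(5 + (-1)²)) - 2)*2) + 42 = 28*((-8*(-1/(5 + 1)) - 2)*2) + 42 = 28*((-8/((-1*6)) - 2)*2) + 42 = 28*((-8/(-6) - 2)*2) + 42 = 28*((-8*(-⅙) - 2)*2) + 42 = 28*((4/3 - 2)*2) + 42 = 28*(-⅔*2) + 42 = 28*(-4/3) + 42 = -112/3 + 42 = 14/3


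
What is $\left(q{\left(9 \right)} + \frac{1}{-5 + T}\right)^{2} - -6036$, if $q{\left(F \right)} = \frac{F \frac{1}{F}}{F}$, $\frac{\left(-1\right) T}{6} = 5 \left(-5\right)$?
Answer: $\frac{10279482616}{1703025} \approx 6036.0$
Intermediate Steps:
$T = 150$ ($T = - 6 \cdot 5 \left(-5\right) = \left(-6\right) \left(-25\right) = 150$)
$q{\left(F \right)} = \frac{1}{F}$ ($q{\left(F \right)} = 1 \frac{1}{F} = \frac{1}{F}$)
$\left(q{\left(9 \right)} + \frac{1}{-5 + T}\right)^{2} - -6036 = \left(\frac{1}{9} + \frac{1}{-5 + 150}\right)^{2} - -6036 = \left(\frac{1}{9} + \frac{1}{145}\right)^{2} + 6036 = \left(\frac{154}{1305}\right)^{2} + 6036 = \frac{23716}{1703025} + 6036 = \frac{10279482616}{1703025}$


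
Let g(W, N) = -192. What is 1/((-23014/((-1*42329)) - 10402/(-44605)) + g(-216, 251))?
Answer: -1888085045/361045482912 ≈ -0.0052295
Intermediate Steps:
1/((-23014/((-1*42329)) - 10402/(-44605)) + g(-216, 251)) = 1/((-23014/((-1*42329)) - 10402/(-44605)) - 192) = 1/((-23014/(-42329) - 10402*(-1/44605)) - 192) = 1/((-23014*(-1/42329) + 10402/44605) - 192) = 1/((23014/42329 + 10402/44605) - 192) = 1/(1466845728/1888085045 - 192) = 1/(-361045482912/1888085045) = -1888085045/361045482912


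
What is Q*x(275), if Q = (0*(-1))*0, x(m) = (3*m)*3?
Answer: 0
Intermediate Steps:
x(m) = 9*m
Q = 0 (Q = 0*0 = 0)
Q*x(275) = 0*(9*275) = 0*2475 = 0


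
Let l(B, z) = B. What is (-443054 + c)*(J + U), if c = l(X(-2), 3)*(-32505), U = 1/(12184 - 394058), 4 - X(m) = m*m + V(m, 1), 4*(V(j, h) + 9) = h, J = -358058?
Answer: 397878244515194463/1527496 ≈ 2.6048e+11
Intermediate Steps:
V(j, h) = -9 + h/4
X(m) = 51/4 - m² (X(m) = 4 - (m*m + (-9 + (¼)*1)) = 4 - (m² + (-9 + ¼)) = 4 - (m² - 35/4) = 4 - (-35/4 + m²) = 4 + (35/4 - m²) = 51/4 - m²)
U = -1/381874 (U = 1/(-381874) = -1/381874 ≈ -2.6187e-6)
c = -1137675/4 (c = (51/4 - 1*(-2)²)*(-32505) = (51/4 - 1*4)*(-32505) = (51/4 - 4)*(-32505) = (35/4)*(-32505) = -1137675/4 ≈ -2.8442e+5)
(-443054 + c)*(J + U) = (-443054 - 1137675/4)*(-358058 - 1/381874) = -2909891/4*(-136733040693/381874) = 397878244515194463/1527496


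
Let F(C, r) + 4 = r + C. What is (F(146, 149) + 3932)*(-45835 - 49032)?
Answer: -400623341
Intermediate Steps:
F(C, r) = -4 + C + r (F(C, r) = -4 + (r + C) = -4 + (C + r) = -4 + C + r)
(F(146, 149) + 3932)*(-45835 - 49032) = ((-4 + 146 + 149) + 3932)*(-45835 - 49032) = (291 + 3932)*(-94867) = 4223*(-94867) = -400623341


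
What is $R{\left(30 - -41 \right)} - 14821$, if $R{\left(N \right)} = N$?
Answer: $-14750$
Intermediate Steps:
$R{\left(30 - -41 \right)} - 14821 = \left(30 - -41\right) - 14821 = \left(30 + 41\right) - 14821 = 71 - 14821 = -14750$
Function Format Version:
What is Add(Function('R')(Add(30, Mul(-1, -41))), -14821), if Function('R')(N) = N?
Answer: -14750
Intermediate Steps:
Add(Function('R')(Add(30, Mul(-1, -41))), -14821) = Add(Add(30, Mul(-1, -41)), -14821) = Add(Add(30, 41), -14821) = Add(71, -14821) = -14750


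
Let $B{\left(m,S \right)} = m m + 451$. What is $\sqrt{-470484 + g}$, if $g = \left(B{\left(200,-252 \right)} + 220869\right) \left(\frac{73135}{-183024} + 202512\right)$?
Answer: $\frac{\sqrt{3077600870444793806}}{7626} \approx 2.3004 \cdot 10^{5}$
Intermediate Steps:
$B{\left(m,S \right)} = 451 + m^{2}$ ($B{\left(m,S \right)} = m^{2} + 451 = 451 + m^{2}$)
$g = \frac{1210711342192745}{22878}$ ($g = \left(\left(451 + 200^{2}\right) + 220869\right) \left(\frac{73135}{-183024} + 202512\right) = \left(\left(451 + 40000\right) + 220869\right) \left(73135 \left(- \frac{1}{183024}\right) + 202512\right) = \left(40451 + 220869\right) \left(- \frac{73135}{183024} + 202512\right) = 261320 \cdot \frac{37064483153}{183024} = \frac{1210711342192745}{22878} \approx 5.292 \cdot 10^{10}$)
$\sqrt{-470484 + g} = \sqrt{-470484 + \frac{1210711342192745}{22878}} = \sqrt{\frac{1210700578459793}{22878}} = \frac{\sqrt{3077600870444793806}}{7626}$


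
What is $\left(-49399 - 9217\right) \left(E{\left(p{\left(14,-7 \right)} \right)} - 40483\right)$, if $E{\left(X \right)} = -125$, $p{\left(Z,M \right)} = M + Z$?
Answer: $2380278528$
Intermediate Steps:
$\left(-49399 - 9217\right) \left(E{\left(p{\left(14,-7 \right)} \right)} - 40483\right) = \left(-49399 - 9217\right) \left(-125 - 40483\right) = \left(-58616\right) \left(-40608\right) = 2380278528$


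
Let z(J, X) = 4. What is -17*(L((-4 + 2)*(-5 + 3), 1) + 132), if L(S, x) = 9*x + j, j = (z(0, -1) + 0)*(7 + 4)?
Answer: -3145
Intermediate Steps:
j = 44 (j = (4 + 0)*(7 + 4) = 4*11 = 44)
L(S, x) = 44 + 9*x (L(S, x) = 9*x + 44 = 44 + 9*x)
-17*(L((-4 + 2)*(-5 + 3), 1) + 132) = -17*((44 + 9*1) + 132) = -17*((44 + 9) + 132) = -17*(53 + 132) = -17*185 = -3145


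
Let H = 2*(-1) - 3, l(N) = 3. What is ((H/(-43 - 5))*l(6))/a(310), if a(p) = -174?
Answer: -5/2784 ≈ -0.0017960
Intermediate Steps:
H = -5 (H = -2 - 3 = -5)
((H/(-43 - 5))*l(6))/a(310) = (-5/(-43 - 5)*3)/(-174) = (-5/(-48)*3)*(-1/174) = (-5*(-1/48)*3)*(-1/174) = ((5/48)*3)*(-1/174) = (5/16)*(-1/174) = -5/2784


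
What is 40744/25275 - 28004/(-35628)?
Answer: 179952361/75041475 ≈ 2.3980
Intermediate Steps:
40744/25275 - 28004/(-35628) = 40744*(1/25275) - 28004*(-1/35628) = 40744/25275 + 7001/8907 = 179952361/75041475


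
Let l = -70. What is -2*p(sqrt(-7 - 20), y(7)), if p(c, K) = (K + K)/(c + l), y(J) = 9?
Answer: 2520/4927 + 108*I*sqrt(3)/4927 ≈ 0.51147 + 0.037967*I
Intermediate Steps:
p(c, K) = 2*K/(-70 + c) (p(c, K) = (K + K)/(c - 70) = (2*K)/(-70 + c) = 2*K/(-70 + c))
-2*p(sqrt(-7 - 20), y(7)) = -4*9/(-70 + sqrt(-7 - 20)) = -4*9/(-70 + sqrt(-27)) = -4*9/(-70 + 3*I*sqrt(3)) = -36/(-70 + 3*I*sqrt(3))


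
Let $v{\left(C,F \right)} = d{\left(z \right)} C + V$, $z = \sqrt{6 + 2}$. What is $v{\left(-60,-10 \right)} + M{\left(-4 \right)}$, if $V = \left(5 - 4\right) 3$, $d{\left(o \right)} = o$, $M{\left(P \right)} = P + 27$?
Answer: $26 - 120 \sqrt{2} \approx -143.71$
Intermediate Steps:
$M{\left(P \right)} = 27 + P$
$z = 2 \sqrt{2}$ ($z = \sqrt{8} = 2 \sqrt{2} \approx 2.8284$)
$V = 3$ ($V = 1 \cdot 3 = 3$)
$v{\left(C,F \right)} = 3 + 2 C \sqrt{2}$ ($v{\left(C,F \right)} = 2 \sqrt{2} C + 3 = 2 C \sqrt{2} + 3 = 3 + 2 C \sqrt{2}$)
$v{\left(-60,-10 \right)} + M{\left(-4 \right)} = \left(3 + 2 \left(-60\right) \sqrt{2}\right) + \left(27 - 4\right) = \left(3 - 120 \sqrt{2}\right) + 23 = 26 - 120 \sqrt{2}$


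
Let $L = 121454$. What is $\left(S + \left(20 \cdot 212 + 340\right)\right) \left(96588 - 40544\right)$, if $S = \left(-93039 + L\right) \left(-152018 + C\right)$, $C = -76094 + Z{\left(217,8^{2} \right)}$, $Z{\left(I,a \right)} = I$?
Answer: $-362920311121180$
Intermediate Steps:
$C = -75877$ ($C = -76094 + 217 = -75877$)
$S = -6475636425$ ($S = \left(-93039 + 121454\right) \left(-152018 - 75877\right) = 28415 \left(-227895\right) = -6475636425$)
$\left(S + \left(20 \cdot 212 + 340\right)\right) \left(96588 - 40544\right) = \left(-6475636425 + \left(20 \cdot 212 + 340\right)\right) \left(96588 - 40544\right) = \left(-6475636425 + \left(4240 + 340\right)\right) 56044 = \left(-6475636425 + 4580\right) 56044 = \left(-6475631845\right) 56044 = -362920311121180$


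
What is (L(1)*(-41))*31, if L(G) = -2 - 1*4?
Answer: 7626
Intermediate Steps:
L(G) = -6 (L(G) = -2 - 4 = -6)
(L(1)*(-41))*31 = -6*(-41)*31 = 246*31 = 7626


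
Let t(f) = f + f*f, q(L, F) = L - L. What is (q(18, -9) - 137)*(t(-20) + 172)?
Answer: -75624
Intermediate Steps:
q(L, F) = 0
t(f) = f + f**2
(q(18, -9) - 137)*(t(-20) + 172) = (0 - 137)*(-20*(1 - 20) + 172) = -137*(-20*(-19) + 172) = -137*(380 + 172) = -137*552 = -75624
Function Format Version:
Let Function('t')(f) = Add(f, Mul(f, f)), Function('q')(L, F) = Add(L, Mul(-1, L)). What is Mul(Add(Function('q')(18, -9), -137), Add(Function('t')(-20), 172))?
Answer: -75624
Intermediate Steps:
Function('q')(L, F) = 0
Function('t')(f) = Add(f, Pow(f, 2))
Mul(Add(Function('q')(18, -9), -137), Add(Function('t')(-20), 172)) = Mul(Add(0, -137), Add(Mul(-20, Add(1, -20)), 172)) = Mul(-137, Add(Mul(-20, -19), 172)) = Mul(-137, Add(380, 172)) = Mul(-137, 552) = -75624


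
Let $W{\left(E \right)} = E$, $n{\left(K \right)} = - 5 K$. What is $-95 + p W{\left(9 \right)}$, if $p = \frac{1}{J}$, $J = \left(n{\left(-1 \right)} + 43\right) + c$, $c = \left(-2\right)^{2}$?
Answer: $- \frac{4931}{52} \approx -94.827$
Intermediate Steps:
$c = 4$
$J = 52$ ($J = \left(\left(-5\right) \left(-1\right) + 43\right) + 4 = \left(5 + 43\right) + 4 = 48 + 4 = 52$)
$p = \frac{1}{52} \approx 0.019231$
$-95 + p W{\left(9 \right)} = -95 + \frac{1}{52} \cdot 9 = -95 + \frac{9}{52} = - \frac{4931}{52}$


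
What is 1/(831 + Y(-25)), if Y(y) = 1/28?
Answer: 28/23269 ≈ 0.0012033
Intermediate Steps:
Y(y) = 1/28
1/(831 + Y(-25)) = 1/(831 + 1/28) = 1/(23269/28) = 28/23269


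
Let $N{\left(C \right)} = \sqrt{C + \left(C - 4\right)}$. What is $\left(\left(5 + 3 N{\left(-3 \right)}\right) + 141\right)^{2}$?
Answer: $21226 + 876 i \sqrt{10} \approx 21226.0 + 2770.2 i$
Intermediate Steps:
$N{\left(C \right)} = \sqrt{-4 + 2 C}$ ($N{\left(C \right)} = \sqrt{C + \left(-4 + C\right)} = \sqrt{-4 + 2 C}$)
$\left(\left(5 + 3 N{\left(-3 \right)}\right) + 141\right)^{2} = \left(\left(5 + 3 \sqrt{-4 + 2 \left(-3\right)}\right) + 141\right)^{2} = \left(\left(5 + 3 \sqrt{-4 - 6}\right) + 141\right)^{2} = \left(\left(5 + 3 \sqrt{-10}\right) + 141\right)^{2} = \left(\left(5 + 3 i \sqrt{10}\right) + 141\right)^{2} = \left(146 + 3 i \sqrt{10}\right)^{2}$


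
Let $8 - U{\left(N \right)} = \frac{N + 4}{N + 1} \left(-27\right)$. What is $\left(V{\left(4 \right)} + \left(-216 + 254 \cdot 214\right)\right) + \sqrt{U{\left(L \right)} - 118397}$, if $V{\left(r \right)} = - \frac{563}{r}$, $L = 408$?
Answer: $\frac{215997}{4} + \frac{i \sqrt{19799680593}}{409} \approx 53999.0 + 344.04 i$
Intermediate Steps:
$U{\left(N \right)} = 8 + \frac{27 \left(4 + N\right)}{1 + N}$ ($U{\left(N \right)} = 8 - \frac{N + 4}{N + 1} \left(-27\right) = 8 - \frac{4 + N}{1 + N} \left(-27\right) = 8 - - \frac{27 \left(4 + N\right)}{1 + N} = 8 + \frac{27 \left(4 + N\right)}{1 + N}$)
$\left(V{\left(4 \right)} + \left(-216 + 254 \cdot 214\right)\right) + \sqrt{U{\left(L \right)} - 118397} = \left(- \frac{563}{4} + \left(-216 + 254 \cdot 214\right)\right) + \sqrt{\frac{116 + 35 \cdot 408}{1 + 408} - 118397} = \left(\left(-563\right) \frac{1}{4} + \left(-216 + 54356\right)\right) + \sqrt{\frac{116 + 14280}{409} - 118397} = \left(- \frac{563}{4} + 54140\right) + \sqrt{\frac{1}{409} \cdot 14396 - 118397} = \frac{215997}{4} + \sqrt{\frac{14396}{409} - 118397} = \frac{215997}{4} + \sqrt{- \frac{48409977}{409}} = \frac{215997}{4} + \frac{i \sqrt{19799680593}}{409}$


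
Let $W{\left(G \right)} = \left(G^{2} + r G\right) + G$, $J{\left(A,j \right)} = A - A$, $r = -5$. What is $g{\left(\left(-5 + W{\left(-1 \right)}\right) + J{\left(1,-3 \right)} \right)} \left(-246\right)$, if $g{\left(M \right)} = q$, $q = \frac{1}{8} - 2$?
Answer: $\frac{1845}{4} \approx 461.25$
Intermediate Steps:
$J{\left(A,j \right)} = 0$
$q = - \frac{15}{8}$ ($q = \frac{1}{8} - 2 = - \frac{15}{8} \approx -1.875$)
$W{\left(G \right)} = G^{2} - 4 G$ ($W{\left(G \right)} = \left(G^{2} - 5 G\right) + G = G^{2} - 4 G$)
$g{\left(M \right)} = - \frac{15}{8}$
$g{\left(\left(-5 + W{\left(-1 \right)}\right) + J{\left(1,-3 \right)} \right)} \left(-246\right) = \left(- \frac{15}{8}\right) \left(-246\right) = \frac{1845}{4}$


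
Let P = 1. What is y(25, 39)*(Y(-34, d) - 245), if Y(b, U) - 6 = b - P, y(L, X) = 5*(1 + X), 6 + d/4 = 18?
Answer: -54800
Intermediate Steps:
d = 48 (d = -24 + 4*18 = -24 + 72 = 48)
y(L, X) = 5 + 5*X
Y(b, U) = 5 + b (Y(b, U) = 6 + (b - 1*1) = 6 + (b - 1) = 6 + (-1 + b) = 5 + b)
y(25, 39)*(Y(-34, d) - 245) = (5 + 5*39)*((5 - 34) - 245) = (5 + 195)*(-29 - 245) = 200*(-274) = -54800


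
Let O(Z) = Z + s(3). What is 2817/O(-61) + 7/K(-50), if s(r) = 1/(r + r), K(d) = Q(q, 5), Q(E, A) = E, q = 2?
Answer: -31249/730 ≈ -42.807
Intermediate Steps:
K(d) = 2
s(r) = 1/(2*r)
O(Z) = 1/6 + Z (O(Z) = Z + (1/2)/3 = Z + (1/2)*(1/3) = Z + 1/6 = 1/6 + Z)
2817/O(-61) + 7/K(-50) = 2817/(1/6 - 61) + 7/2 = 2817/(-365/6) + 7*(1/2) = 2817*(-6/365) + 7/2 = -16902/365 + 7/2 = -31249/730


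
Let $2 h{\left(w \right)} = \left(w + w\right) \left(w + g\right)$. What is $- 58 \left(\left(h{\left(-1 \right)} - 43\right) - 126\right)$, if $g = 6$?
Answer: $10092$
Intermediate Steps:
$h{\left(w \right)} = w \left(6 + w\right)$ ($h{\left(w \right)} = \frac{\left(w + w\right) \left(w + 6\right)}{2} = \frac{2 w \left(6 + w\right)}{2} = w \left(6 + w\right)$)
$- 58 \left(\left(h{\left(-1 \right)} - 43\right) - 126\right) = - 58 \left(\left(- (6 - 1) - 43\right) - 126\right) = - 58 \left(\left(\left(-1\right) 5 - 43\right) - 126\right) = - 58 \left(\left(-5 - 43\right) - 126\right) = - 58 \left(-48 - 126\right) = \left(-58\right) \left(-174\right) = 10092$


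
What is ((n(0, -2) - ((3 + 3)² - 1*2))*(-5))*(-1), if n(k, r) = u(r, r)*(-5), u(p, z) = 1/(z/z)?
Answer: -195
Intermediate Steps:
u(p, z) = 1 (u(p, z) = 1/1 = 1)
n(k, r) = -5 (n(k, r) = 1*(-5) = -5)
((n(0, -2) - ((3 + 3)² - 1*2))*(-5))*(-1) = ((-5 - ((3 + 3)² - 1*2))*(-5))*(-1) = ((-5 - (6² - 2))*(-5))*(-1) = ((-5 - (36 - 2))*(-5))*(-1) = ((-5 - 1*34)*(-5))*(-1) = ((-5 - 34)*(-5))*(-1) = -39*(-5)*(-1) = 195*(-1) = -195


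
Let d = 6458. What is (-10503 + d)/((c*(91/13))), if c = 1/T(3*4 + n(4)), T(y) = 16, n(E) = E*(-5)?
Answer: -64720/7 ≈ -9245.7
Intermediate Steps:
n(E) = -5*E
c = 1/16 ≈ 0.062500
(-10503 + d)/((c*(91/13))) = (-10503 + 6458)/(((91/13)/16)) = -4045/((91*(1/13))/16) = -4045/((1/16)*7) = -4045/7/16 = -4045*16/7 = -64720/7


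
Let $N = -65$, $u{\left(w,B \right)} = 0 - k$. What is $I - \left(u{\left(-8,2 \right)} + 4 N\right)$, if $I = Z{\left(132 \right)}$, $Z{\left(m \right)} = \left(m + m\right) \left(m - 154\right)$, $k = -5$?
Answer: $-5553$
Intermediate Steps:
$u{\left(w,B \right)} = 5$ ($u{\left(w,B \right)} = 0 - -5 = 0 + 5 = 5$)
$Z{\left(m \right)} = 2 m \left(-154 + m\right)$
$I = -5808$ ($I = 2 \cdot 132 \left(-154 + 132\right) = 2 \cdot 132 \left(-22\right) = -5808$)
$I - \left(u{\left(-8,2 \right)} + 4 N\right) = -5808 - \left(5 + 4 \left(-65\right)\right) = -5808 - \left(5 - 260\right) = -5808 - -255 = -5808 + 255 = -5553$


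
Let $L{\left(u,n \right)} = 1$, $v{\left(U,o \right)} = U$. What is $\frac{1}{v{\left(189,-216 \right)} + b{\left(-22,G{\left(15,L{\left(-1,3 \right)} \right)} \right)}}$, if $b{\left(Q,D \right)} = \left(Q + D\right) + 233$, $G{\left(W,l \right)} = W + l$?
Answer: $\frac{1}{416} \approx 0.0024038$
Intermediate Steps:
$b{\left(Q,D \right)} = 233 + D + Q$ ($b{\left(Q,D \right)} = \left(D + Q\right) + 233 = 233 + D + Q$)
$\frac{1}{v{\left(189,-216 \right)} + b{\left(-22,G{\left(15,L{\left(-1,3 \right)} \right)} \right)}} = \frac{1}{189 + \left(233 + \left(15 + 1\right) - 22\right)} = \frac{1}{189 + \left(233 + 16 - 22\right)} = \frac{1}{189 + 227} = \frac{1}{416}$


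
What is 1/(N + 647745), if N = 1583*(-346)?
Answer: 1/100027 ≈ 9.9973e-6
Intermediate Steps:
N = -547718
1/(N + 647745) = 1/(-547718 + 647745) = 1/100027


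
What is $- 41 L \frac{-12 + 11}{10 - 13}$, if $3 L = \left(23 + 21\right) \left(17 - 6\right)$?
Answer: $- \frac{19844}{9} \approx -2204.9$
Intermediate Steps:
$L = \frac{484}{3}$ ($L = \frac{\left(23 + 21\right) \left(17 - 6\right)}{3} = \frac{44 \cdot 11}{3} = \frac{1}{3} \cdot 484 = \frac{484}{3} \approx 161.33$)
$- 41 L \frac{-12 + 11}{10 - 13} = \left(-41\right) \frac{484}{3} \frac{-12 + 11}{10 - 13} = - \frac{19844 \left(- \frac{1}{-3}\right)}{3} = - \frac{19844 \left(\left(-1\right) \left(- \frac{1}{3}\right)\right)}{3} = \left(- \frac{19844}{3}\right) \frac{1}{3} = - \frac{19844}{9}$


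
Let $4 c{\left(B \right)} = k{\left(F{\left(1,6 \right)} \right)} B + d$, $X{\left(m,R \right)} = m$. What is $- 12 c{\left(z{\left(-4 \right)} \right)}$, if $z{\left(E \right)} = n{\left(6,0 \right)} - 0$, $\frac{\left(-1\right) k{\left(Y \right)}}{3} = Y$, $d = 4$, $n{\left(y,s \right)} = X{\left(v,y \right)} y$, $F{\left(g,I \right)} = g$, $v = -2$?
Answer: $-120$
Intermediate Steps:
$n{\left(y,s \right)} = - 2 y$
$k{\left(Y \right)} = - 3 Y$
$z{\left(E \right)} = -12$ ($z{\left(E \right)} = \left(-2\right) 6 - 0 = -12 + 0 = -12$)
$c{\left(B \right)} = 1 - \frac{3 B}{4}$ ($c{\left(B \right)} = \frac{\left(-3\right) 1 B + 4}{4} = \frac{- 3 B + 4}{4} = \frac{4 - 3 B}{4} = 1 - \frac{3 B}{4}$)
$- 12 c{\left(z{\left(-4 \right)} \right)} = - 12 \left(1 - -9\right) = - 12 \left(1 + 9\right) = \left(-12\right) 10 = -120$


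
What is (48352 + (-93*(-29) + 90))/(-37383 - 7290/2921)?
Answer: -149377019/109203033 ≈ -1.3679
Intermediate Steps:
(48352 + (-93*(-29) + 90))/(-37383 - 7290/2921) = (48352 + (2697 + 90))/(-37383 - 7290*1/2921) = (48352 + 2787)/(-37383 - 7290/2921) = 51139/(-109203033/2921) = 51139*(-2921/109203033) = -149377019/109203033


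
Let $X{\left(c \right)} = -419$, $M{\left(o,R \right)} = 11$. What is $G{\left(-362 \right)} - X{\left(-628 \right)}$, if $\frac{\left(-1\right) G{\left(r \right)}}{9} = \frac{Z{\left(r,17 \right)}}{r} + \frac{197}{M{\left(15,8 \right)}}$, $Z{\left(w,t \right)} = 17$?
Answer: $\frac{1028315}{3982} \approx 258.24$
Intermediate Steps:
$G{\left(r \right)} = - \frac{1773}{11} - \frac{153}{r}$ ($G{\left(r \right)} = - 9 \left(\frac{17}{r} + \frac{197}{11}\right) = - 9 \left(\frac{197}{11} + \frac{17}{r}\right) = - \frac{1773}{11} - \frac{153}{r}$)
$G{\left(-362 \right)} - X{\left(-628 \right)} = \left(- \frac{1773}{11} - \frac{153}{-362}\right) - -419 = \left(- \frac{1773}{11} - - \frac{153}{362}\right) + 419 = \left(- \frac{1773}{11} + \frac{153}{362}\right) + 419 = - \frac{640143}{3982} + 419 = \frac{1028315}{3982}$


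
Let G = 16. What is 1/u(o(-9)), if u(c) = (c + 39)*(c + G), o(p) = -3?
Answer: 1/468 ≈ 0.0021368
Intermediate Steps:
u(c) = (16 + c)*(39 + c) (u(c) = (c + 39)*(c + 16) = (39 + c)*(16 + c) = (16 + c)*(39 + c))
1/u(o(-9)) = 1/(624 + (-3)**2 + 55*(-3)) = 1/(624 + 9 - 165) = 1/468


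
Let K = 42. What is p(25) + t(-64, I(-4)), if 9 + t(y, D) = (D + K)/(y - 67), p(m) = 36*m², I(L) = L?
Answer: 2946283/131 ≈ 22491.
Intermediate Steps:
t(y, D) = -9 + (42 + D)/(-67 + y) (t(y, D) = -9 + (D + 42)/(y - 67) = -9 + (42 + D)/(-67 + y))
p(25) + t(-64, I(-4)) = 36*25² + (645 - 4 - 9*(-64))/(-67 - 64) = 36*625 + (645 - 4 + 576)/(-131) = 22500 - 1/131*1217 = 22500 - 1217/131 = 2946283/131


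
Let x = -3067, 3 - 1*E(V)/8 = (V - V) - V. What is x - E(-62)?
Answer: -2595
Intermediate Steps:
E(V) = 24 + 8*V (E(V) = 24 - 8*((V - V) - V) = 24 - 8*(0 - V) = 24 - (-8)*V = 24 + 8*V)
x - E(-62) = -3067 - (24 + 8*(-62)) = -3067 - (24 - 496) = -3067 - 1*(-472) = -3067 + 472 = -2595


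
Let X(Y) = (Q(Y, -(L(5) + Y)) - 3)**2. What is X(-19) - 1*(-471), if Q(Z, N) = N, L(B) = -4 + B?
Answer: 696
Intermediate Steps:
X(Y) = (-4 - Y)**2 (X(Y) = (-((-4 + 5) + Y) - 3)**2 = (-(1 + Y) - 3)**2 = ((-1 - Y) - 3)**2 = (-4 - Y)**2)
X(-19) - 1*(-471) = (4 - 19)**2 - 1*(-471) = (-15)**2 + 471 = 225 + 471 = 696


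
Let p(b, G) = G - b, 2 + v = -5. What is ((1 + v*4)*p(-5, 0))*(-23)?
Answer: 3105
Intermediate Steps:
v = -7 (v = -2 - 5 = -7)
((1 + v*4)*p(-5, 0))*(-23) = ((1 - 7*4)*(0 - 1*(-5)))*(-23) = ((1 - 28)*(0 + 5))*(-23) = -27*5*(-23) = -135*(-23) = 3105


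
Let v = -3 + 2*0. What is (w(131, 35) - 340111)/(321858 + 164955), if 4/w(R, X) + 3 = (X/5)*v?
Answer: -2040667/2920878 ≈ -0.69865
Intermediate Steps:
v = -3 (v = -3 + 0 = -3)
w(R, X) = 4/(-3 - 3*X/5) (w(R, X) = 4/(-3 + (X/5)*(-3)) = 4/(-3 - 3*X/5))
(w(131, 35) - 340111)/(321858 + 164955) = (20/(3*(-5 - 1*35)) - 340111)/(321858 + 164955) = (20/(3*(-5 - 35)) - 340111)/486813 = ((20/3)/(-40) - 340111)*(1/486813) = ((20/3)*(-1/40) - 340111)*(1/486813) = (-⅙ - 340111)*(1/486813) = -2040667/6*1/486813 = -2040667/2920878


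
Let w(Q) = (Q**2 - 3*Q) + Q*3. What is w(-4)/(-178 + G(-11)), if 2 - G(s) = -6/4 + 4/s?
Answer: -352/3831 ≈ -0.091882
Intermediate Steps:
w(Q) = Q**2 (w(Q) = (Q**2 - 3*Q) + 3*Q = Q**2)
G(s) = 7/2 - 4/s (G(s) = 2 - (-6/4 + 4/s) = 2 - (-6*1/4 + 4/s) = 2 - (-3/2 + 4/s) = 2 + (3/2 - 4/s) = 7/2 - 4/s)
w(-4)/(-178 + G(-11)) = (-4)**2/(-178 + (7/2 - 4/(-11))) = 16/(-178 + (7/2 - 4*(-1/11))) = 16/(-178 + (7/2 + 4/11)) = 16/(-178 + 85/22) = 16/(-3831/22) = -22/3831*16 = -352/3831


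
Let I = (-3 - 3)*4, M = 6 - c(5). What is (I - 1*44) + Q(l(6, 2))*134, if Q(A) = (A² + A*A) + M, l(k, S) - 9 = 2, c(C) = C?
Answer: 32494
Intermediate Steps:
l(k, S) = 11 (l(k, S) = 9 + 2 = 11)
M = 1 (M = 6 - 1*5 = 6 - 5 = 1)
I = -24 (I = -6*4 = -24)
Q(A) = 1 + 2*A² (Q(A) = (A² + A*A) + 1 = (A² + A²) + 1 = 2*A² + 1 = 1 + 2*A²)
(I - 1*44) + Q(l(6, 2))*134 = (-24 - 1*44) + (1 + 2*11²)*134 = (-24 - 44) + (1 + 2*121)*134 = -68 + (1 + 242)*134 = -68 + 243*134 = -68 + 32562 = 32494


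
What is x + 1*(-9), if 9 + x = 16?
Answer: -2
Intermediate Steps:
x = 7 (x = -9 + 16 = 7)
x + 1*(-9) = 7 + 1*(-9) = 7 - 9 = -2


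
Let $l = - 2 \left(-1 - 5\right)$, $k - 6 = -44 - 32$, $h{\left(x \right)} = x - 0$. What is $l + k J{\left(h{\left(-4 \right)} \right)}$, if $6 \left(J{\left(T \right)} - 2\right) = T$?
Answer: $- \frac{244}{3} \approx -81.333$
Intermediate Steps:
$h{\left(x \right)} = x$ ($h{\left(x \right)} = x + 0 = x$)
$J{\left(T \right)} = 2 + \frac{T}{6}$
$k = -70$ ($k = 6 - 76 = -70$)
$l = 12$ ($l = \left(-2\right) \left(-6\right) = 12$)
$l + k J{\left(h{\left(-4 \right)} \right)} = 12 - 70 \left(2 + \frac{1}{6} \left(-4\right)\right) = 12 - 70 \left(2 - \frac{2}{3}\right) = 12 - \frac{280}{3} = - \frac{244}{3}$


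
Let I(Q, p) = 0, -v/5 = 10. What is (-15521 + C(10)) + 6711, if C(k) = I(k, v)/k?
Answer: -8810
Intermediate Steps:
v = -50 (v = -5*10 = -50)
C(k) = 0 (C(k) = 0/k = 0)
(-15521 + C(10)) + 6711 = (-15521 + 0) + 6711 = -15521 + 6711 = -8810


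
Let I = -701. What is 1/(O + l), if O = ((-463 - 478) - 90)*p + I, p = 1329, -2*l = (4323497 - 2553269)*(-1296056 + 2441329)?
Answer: -1/1013698537022 ≈ -9.8649e-13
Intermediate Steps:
l = -1013697166122 (l = -(4323497 - 2553269)*(-1296056 + 2441329)/2 = -885114*1145273 = -½*2027394332244 = -1013697166122)
O = -1370900 (O = ((-463 - 478) - 90)*1329 - 701 = (-941 - 90)*1329 - 701 = -1031*1329 - 701 = -1370199 - 701 = -1370900)
1/(O + l) = 1/(-1370900 - 1013697166122) = 1/(-1013698537022) = -1/1013698537022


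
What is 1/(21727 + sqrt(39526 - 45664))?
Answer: 21727/472068667 - 3*I*sqrt(682)/472068667 ≈ 4.6025e-5 - 1.6596e-7*I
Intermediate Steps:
1/(21727 + sqrt(39526 - 45664)) = 1/(21727 + sqrt(-6138)) = 1/(21727 + 3*I*sqrt(682))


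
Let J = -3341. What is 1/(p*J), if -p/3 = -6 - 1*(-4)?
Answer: -1/20046 ≈ -4.9885e-5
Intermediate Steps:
p = 6 (p = -3*(-6 - 1*(-4)) = -3*(-6 + 4) = -3*(-2) = 6)
1/(p*J) = 1/(6*(-3341)) = 1/(-20046) = -1/20046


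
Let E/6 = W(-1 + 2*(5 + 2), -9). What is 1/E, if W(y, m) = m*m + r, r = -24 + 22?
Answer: 1/474 ≈ 0.0021097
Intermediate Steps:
r = -2
W(y, m) = -2 + m² (W(y, m) = m*m - 2 = m² - 2 = -2 + m²)
E = 474 (E = 6*(-2 + (-9)²) = 6*(-2 + 81) = 6*79 = 474)
1/E = 1/474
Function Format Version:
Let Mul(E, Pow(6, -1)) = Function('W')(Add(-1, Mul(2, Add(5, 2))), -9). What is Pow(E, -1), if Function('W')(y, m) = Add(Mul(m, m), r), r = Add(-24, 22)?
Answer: Rational(1, 474) ≈ 0.0021097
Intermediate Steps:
r = -2
Function('W')(y, m) = Add(-2, Pow(m, 2)) (Function('W')(y, m) = Add(Mul(m, m), -2) = Add(Pow(m, 2), -2) = Add(-2, Pow(m, 2)))
E = 474 (E = Mul(6, Add(-2, Pow(-9, 2))) = Mul(6, Add(-2, 81)) = Mul(6, 79) = 474)
Pow(E, -1) = Pow(474, -1) = Rational(1, 474)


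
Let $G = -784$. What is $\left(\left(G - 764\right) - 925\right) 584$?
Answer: $-1444232$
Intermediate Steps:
$\left(\left(G - 764\right) - 925\right) 584 = \left(\left(-784 - 764\right) - 925\right) 584 = \left(-1548 - 925\right) 584 = \left(-2473\right) 584 = -1444232$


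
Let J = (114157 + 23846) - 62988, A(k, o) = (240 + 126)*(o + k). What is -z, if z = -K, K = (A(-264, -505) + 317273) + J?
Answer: 110834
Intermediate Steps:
A(k, o) = 366*k + 366*o (A(k, o) = 366*(k + o) = 366*k + 366*o)
J = 75015 (J = 138003 - 62988 = 75015)
K = 110834 (K = ((366*(-264) + 366*(-505)) + 317273) + 75015 = ((-96624 - 184830) + 317273) + 75015 = (-281454 + 317273) + 75015 = 35819 + 75015 = 110834)
z = -110834 (z = -1*110834 = -110834)
-z = -1*(-110834) = 110834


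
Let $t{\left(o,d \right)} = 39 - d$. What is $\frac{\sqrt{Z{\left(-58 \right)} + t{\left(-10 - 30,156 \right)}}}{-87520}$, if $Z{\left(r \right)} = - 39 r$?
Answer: $- \frac{\sqrt{2145}}{87520} \approx -0.00052918$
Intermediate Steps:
$\frac{\sqrt{Z{\left(-58 \right)} + t{\left(-10 - 30,156 \right)}}}{-87520} = \frac{\sqrt{\left(-39\right) \left(-58\right) + \left(39 - 156\right)}}{-87520} = \sqrt{2262 + \left(39 - 156\right)} \left(- \frac{1}{87520}\right) = \sqrt{2262 - 117} \left(- \frac{1}{87520}\right) = \sqrt{2145} \left(- \frac{1}{87520}\right) = - \frac{\sqrt{2145}}{87520}$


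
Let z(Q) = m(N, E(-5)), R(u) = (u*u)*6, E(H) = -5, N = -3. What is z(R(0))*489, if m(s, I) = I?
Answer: -2445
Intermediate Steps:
R(u) = 6*u² (R(u) = u²*6 = 6*u²)
z(Q) = -5
z(R(0))*489 = -5*489 = -2445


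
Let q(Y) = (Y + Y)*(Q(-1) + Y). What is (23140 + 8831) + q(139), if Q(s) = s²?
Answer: 70891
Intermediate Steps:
q(Y) = 2*Y*(1 + Y) (q(Y) = (Y + Y)*((-1)² + Y) = (2*Y)*(1 + Y) = 2*Y*(1 + Y))
(23140 + 8831) + q(139) = (23140 + 8831) + 2*139*(1 + 139) = 31971 + 2*139*140 = 31971 + 38920 = 70891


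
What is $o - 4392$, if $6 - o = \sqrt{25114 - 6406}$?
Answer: $-4386 - 2 \sqrt{4677} \approx -4522.8$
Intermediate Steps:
$o = 6 - 2 \sqrt{4677}$ ($o = 6 - \sqrt{25114 - 6406} = 6 - \sqrt{18708} = 6 - 2 \sqrt{4677} \approx -130.78$)
$o - 4392 = \left(6 - 2 \sqrt{4677}\right) - 4392 = -4386 - 2 \sqrt{4677}$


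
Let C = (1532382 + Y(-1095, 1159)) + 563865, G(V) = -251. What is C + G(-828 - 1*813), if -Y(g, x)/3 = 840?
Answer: 2093476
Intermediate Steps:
Y(g, x) = -2520 (Y(g, x) = -3*840 = -2520)
C = 2093727 (C = (1532382 - 2520) + 563865 = 1529862 + 563865 = 2093727)
C + G(-828 - 1*813) = 2093727 - 251 = 2093476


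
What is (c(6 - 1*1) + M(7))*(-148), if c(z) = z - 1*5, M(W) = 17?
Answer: -2516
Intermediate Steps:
c(z) = -5 + z (c(z) = z - 5 = -5 + z)
(c(6 - 1*1) + M(7))*(-148) = ((-5 + (6 - 1*1)) + 17)*(-148) = ((-5 + (6 - 1)) + 17)*(-148) = ((-5 + 5) + 17)*(-148) = (0 + 17)*(-148) = 17*(-148) = -2516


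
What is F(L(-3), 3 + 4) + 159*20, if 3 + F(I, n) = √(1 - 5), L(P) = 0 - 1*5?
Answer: 3177 + 2*I ≈ 3177.0 + 2.0*I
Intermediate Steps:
L(P) = -5 (L(P) = 0 - 5 = -5)
F(I, n) = -3 + 2*I (F(I, n) = -3 + √(1 - 5) = -3 + √(-4) = -3 + 2*I)
F(L(-3), 3 + 4) + 159*20 = (-3 + 2*I) + 159*20 = (-3 + 2*I) + 3180 = 3177 + 2*I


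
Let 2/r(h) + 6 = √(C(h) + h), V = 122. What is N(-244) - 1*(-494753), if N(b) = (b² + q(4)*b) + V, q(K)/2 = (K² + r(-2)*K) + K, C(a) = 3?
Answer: 2727159/5 ≈ 5.4543e+5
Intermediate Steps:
r(h) = 2/(-6 + √(3 + h))
q(K) = 2*K² + 6*K/5 (q(K) = 2*((K² + (2/(-6 + √(3 - 2)))*K) + K) = 2*((K² + (2/(-6 + √1))*K) + K) = 2*((K² + (2/(-6 + 1))*K) + K) = 2*((K² + (2/(-5))*K) + K) = 2*((K² + (2*(-⅕))*K) + K) = 2*((K² - 2*K/5) + K) = 2*(K² + 3*K/5) = 2*K² + 6*K/5)
N(b) = 122 + b² + 184*b/5 (N(b) = (b² + ((⅖)*4*(3 + 5*4))*b) + 122 = (b² + ((⅖)*4*(3 + 20))*b) + 122 = (b² + ((⅖)*4*23)*b) + 122 = (b² + 184*b/5) + 122 = 122 + b² + 184*b/5)
N(-244) - 1*(-494753) = (122 + (-244)² + (184/5)*(-244)) - 1*(-494753) = (122 + 59536 - 44896/5) + 494753 = 253394/5 + 494753 = 2727159/5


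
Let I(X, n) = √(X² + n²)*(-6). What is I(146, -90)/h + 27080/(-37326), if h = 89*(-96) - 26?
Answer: -13540/18663 + 6*√7354/4285 ≈ -0.60542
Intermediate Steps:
I(X, n) = -6*√(X² + n²)
h = -8570 (h = -8544 - 26 = -8570)
I(146, -90)/h + 27080/(-37326) = -6*√(146² + (-90)²)/(-8570) + 27080/(-37326) = -6*√(21316 + 8100)*(-1/8570) + 27080*(-1/37326) = -12*√7354*(-1/8570) - 13540/18663 = 6*√7354/4285 - 13540/18663 = -13540/18663 + 6*√7354/4285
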